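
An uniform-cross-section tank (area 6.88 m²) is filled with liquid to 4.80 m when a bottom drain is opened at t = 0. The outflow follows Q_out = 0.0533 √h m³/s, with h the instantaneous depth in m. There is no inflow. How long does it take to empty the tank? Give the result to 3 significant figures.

A dh/dt = −Q_out = −0.0533 √h.
∫ h^(−1/2) dh = −(0.0533/A) ∫ dt, giving 2√h = 2√h₀ − (0.0533/A) t.
Set h = 0: 2√h₀ = (0.0533/A) t_empty ⇒ t_empty = 2A√h₀/0.0533.
t_empty = 2·6.88·√4.80/0.0533 = 13.760·2.1909/0.0533 = 565.60 s.

566 s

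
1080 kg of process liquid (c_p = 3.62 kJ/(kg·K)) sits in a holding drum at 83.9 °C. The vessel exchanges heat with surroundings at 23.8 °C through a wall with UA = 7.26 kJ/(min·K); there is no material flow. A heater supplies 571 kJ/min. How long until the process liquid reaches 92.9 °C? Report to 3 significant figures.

358 min

Heat balance on the well-mixed liquid: M c_p dT/dt = −UA(T − T_amb) + Q̇.
τ = M c_p/UA = 538.51 min; T_ss = T_amb + Q̇/UA = 23.8 + 571/7.26 = 102.45 °C.
T(t) = T_ss + (T₀ − T_ss)e^(−t/τ); set T = 92.9:
t = −τ ln[(T − T_ss)/(T₀ − T_ss)] = −538.51 · ln(0.51483) = 357.53 min.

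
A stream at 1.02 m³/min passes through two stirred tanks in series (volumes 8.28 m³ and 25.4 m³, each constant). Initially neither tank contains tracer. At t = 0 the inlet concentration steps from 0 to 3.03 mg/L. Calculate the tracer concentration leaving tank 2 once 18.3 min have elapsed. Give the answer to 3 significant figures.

1.03 mg/L

Each tank obeys Vᵢ dCᵢ/dt = Q(Cᵢ₋₁ − Cᵢ), so τᵢ = Vᵢ/Q.
τ₁ = 8.28/1.02 = 8.1176 min; τ₂ = 25.4/1.02 = 24.902 min.
Tank 1: C₁ = C_in(1 − e^(−t/τ₁)). Tank 2 (τ₁ ≠ τ₂): C₂ = C_in[1 − (τ₁ e^(−t/τ₁) − τ₂ e^(−t/τ₂))/(τ₁ − τ₂)].
At t = 18.3: e^(−t/τ₁) = 0.10494, e^(−t/τ₂) = 0.47956.
C₂ = 3.03·[1 − (8.1176·0.10494 − 24.902·0.47956)/(-16.784)] = 3.03·0.33925 = 1.0279 mg/L.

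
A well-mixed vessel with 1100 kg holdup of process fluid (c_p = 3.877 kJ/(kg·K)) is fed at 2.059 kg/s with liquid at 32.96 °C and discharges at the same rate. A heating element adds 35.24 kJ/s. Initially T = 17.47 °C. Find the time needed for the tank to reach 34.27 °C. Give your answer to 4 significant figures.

992.7 s

Heat balance on the well-mixed liquid: M c_p dT/dt = ṁ c_p (T_in − T) + 35.24.
τ = M/ṁ = 534.240 s; T_ss = T_in + Q̇/(ṁ c_p) = 37.3745 °C.
T(t) = T_ss + (T₀ − T_ss) e^(−t/τ). Set T = 34.27:
e^(−t/τ) = (34.27 − 37.3745)/(17.47 − 37.3745) = 0.155971
t = −534.240 · ln(0.155971) = 992.664 s.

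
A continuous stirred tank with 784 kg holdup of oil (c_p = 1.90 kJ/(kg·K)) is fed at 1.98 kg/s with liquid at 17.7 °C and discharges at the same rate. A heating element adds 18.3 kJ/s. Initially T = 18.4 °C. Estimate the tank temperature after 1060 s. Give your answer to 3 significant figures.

Unsteady energy balance on the tank contents: M c_p dT/dt = ṁ c_p (T_in − T) + 18.3.
Rearrange: dT/dt = (T_ss − T)/τ with τ = M/ṁ = 395.96 s and T_ss = T_in + Q̇/(ṁ c_p) = 22.564 °C.
T approaches T_ss exponentially: T(t) = T_ss + (T₀ − T_ss) e^(−t/τ).
T(1060) = 22.564 + (-4.1644)·e^(−1060/395.96) = 22.564 + (-4.1644)·0.068766 = 22.278 °C.

22.3 °C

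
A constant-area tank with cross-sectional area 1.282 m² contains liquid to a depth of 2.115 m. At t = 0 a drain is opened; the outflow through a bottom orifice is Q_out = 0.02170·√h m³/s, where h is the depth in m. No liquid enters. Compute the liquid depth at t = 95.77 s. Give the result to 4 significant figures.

With no inflow, A dh/dt = −0.02170 √h.
∫ h^(−1/2) dh = −(0.02170/A) ∫ dt, giving 2√h = 2√h₀ − (0.02170/A) t.
√h = √2.115 − 0.02170·95.77/(2·1.282) = 1.45430 − 0.810534 = 0.643770.
h = 0.643770² = 0.414440 m.

0.4144 m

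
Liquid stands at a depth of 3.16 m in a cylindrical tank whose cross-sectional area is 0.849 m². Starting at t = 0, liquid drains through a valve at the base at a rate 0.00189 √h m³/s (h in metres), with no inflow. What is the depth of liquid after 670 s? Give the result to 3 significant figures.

With no inflow, A dh/dt = −0.00189 √h.
This is separable: 2 d(√h)/dt = −0.00189/A, so √h = √h₀ − (0.00189/(2A)) t.
√h = √3.16 − 0.00189·670/(2·0.849) = 1.7776 − 0.74576 = 1.0319.
h = 1.0319² = 1.0648 m.

1.06 m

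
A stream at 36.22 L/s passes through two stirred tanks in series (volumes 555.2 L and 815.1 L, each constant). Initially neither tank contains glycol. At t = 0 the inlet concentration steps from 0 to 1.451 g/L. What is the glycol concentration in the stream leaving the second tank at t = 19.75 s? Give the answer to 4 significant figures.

Species balance on tank i: dCᵢ/dt = (Cᵢ₋₁ − Cᵢ)/τᵢ with τᵢ = Vᵢ/Q.
τ₁ = 555.2/36.22 = 15.3285 s; τ₂ = 815.1/36.22 = 22.5041 s.
Tank 1: C₁ = C_in(1 − e^(−t/τ₁)). Tank 2 (τ₁ ≠ τ₂): C₂ = C_in[1 − (τ₁ e^(−t/τ₁) − τ₂ e^(−t/τ₂))/(τ₁ − τ₂)].
At t = 19.75: e^(−t/τ₁) = 0.275699, e^(−t/τ₂) = 0.415773.
C₂ = 1.451·[1 − (15.3285·0.275699 − 22.5041·0.415773)/(-7.17559)] = 1.451·0.285001 = 0.413536 g/L.

0.4135 g/L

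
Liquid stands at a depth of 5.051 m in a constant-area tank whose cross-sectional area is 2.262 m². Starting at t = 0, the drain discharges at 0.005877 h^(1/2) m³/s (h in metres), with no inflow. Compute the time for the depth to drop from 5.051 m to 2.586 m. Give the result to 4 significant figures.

492.2 s

Mass balance (ρ constant): A dh/dt = −0.005877 √h.
Separate and integrate: 2(√h − √h₀) = −(0.005877/A) t.
t = 2A(√h₀ − √h)/0.005877 = 2·2.262·(√5.051 − √2.586)/0.005877
  = 4.52400 × (2.24744 − 1.60810) / 0.005877 = 492.150 s.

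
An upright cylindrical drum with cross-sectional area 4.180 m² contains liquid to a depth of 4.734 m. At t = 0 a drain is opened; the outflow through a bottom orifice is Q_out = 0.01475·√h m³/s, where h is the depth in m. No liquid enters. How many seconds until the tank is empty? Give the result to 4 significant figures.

Accumulation of liquid (constant cross-section A): A dh/dt = −0.01475 √h.
∫ h^(−1/2) dh = −(0.01475/A) ∫ dt, giving 2√h = 2√h₀ − (0.01475/A) t.
Set h = 0: 2√h₀ = (0.01475/A) t_empty ⇒ t_empty = 2A√h₀/0.01475.
t_empty = 2·4.180·√4.734/0.01475 = 8.36000·2.17578/0.01475 = 1233.19 s.

1233 s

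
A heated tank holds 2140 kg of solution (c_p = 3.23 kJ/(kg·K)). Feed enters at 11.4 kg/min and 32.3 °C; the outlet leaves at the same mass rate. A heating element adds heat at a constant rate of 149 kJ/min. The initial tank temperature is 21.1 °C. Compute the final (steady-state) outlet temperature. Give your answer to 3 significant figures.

Heat balance on the well-mixed liquid: M c_p dT/dt = ṁ c_p (T_in − T) + 149.
At steady state dT/dt = 0 ⇒ T_ss = T_in + Q̇/(ṁ c_p) = 32.3 + 149/(11.4·3.23) = 36.346 °C.

36.3 °C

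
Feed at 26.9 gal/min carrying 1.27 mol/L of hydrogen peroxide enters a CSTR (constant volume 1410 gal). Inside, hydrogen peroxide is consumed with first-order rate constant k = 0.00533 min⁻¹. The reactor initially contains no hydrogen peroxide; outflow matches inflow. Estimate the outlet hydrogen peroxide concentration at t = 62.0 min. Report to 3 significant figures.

V dC/dt = Q(C_in − C) − k V C.
This is linear with rate a = Q/V + k = 0.024408 min⁻¹.
C_ss = Q C_in/(Q + kV) = 0.99267 mol/L; C(t) = C_ss + (C₀ − C_ss) e^(−a t).
C(62.0) = 0.99267 + (-0.99267)·e^(−0.024408·62.0) = 0.99267 + (-0.99267)·0.22018 = 0.77410 mol/L.

0.774 mol/L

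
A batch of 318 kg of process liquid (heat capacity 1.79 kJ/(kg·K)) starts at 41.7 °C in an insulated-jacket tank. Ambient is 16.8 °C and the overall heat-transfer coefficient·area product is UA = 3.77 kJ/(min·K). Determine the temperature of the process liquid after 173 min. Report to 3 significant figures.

24.7 °C

Lumped-capacitance energy balance: M c_p dT/dt = UA(T_amb − T).
dT/dt = (T_ss − T)/τ with T_ss = T_amb = 16.800 °C, τ = M c_p/UA = 318·1.79/3.77 = 150.99 min.
This is linear first-order; T(t) = T_ss + (T₀ − T_ss) e^(−t/τ).
T(173) = 16.800 + (24.900)·0.31797 = 24.717 °C.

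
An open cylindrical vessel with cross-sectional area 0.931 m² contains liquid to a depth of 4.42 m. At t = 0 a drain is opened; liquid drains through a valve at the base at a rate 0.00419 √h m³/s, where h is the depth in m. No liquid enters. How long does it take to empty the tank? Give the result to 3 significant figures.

934 s

With no inflow, A dh/dt = −0.00419 √h.
Separate and integrate: 2(√h − √h₀) = −(0.00419/A) t.
Tank is empty when √h = 0: t_empty = 2A√h₀/0.00419.
t_empty = 2·0.931·√4.42/0.00419 = 1.8620·2.1024/0.00419 = 934.28 s.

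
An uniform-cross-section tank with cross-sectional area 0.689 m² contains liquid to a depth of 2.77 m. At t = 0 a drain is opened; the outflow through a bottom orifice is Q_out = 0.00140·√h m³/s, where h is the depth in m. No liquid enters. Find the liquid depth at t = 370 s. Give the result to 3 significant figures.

1.66 m

Unsteady balance on liquid volume: A dh/dt = −0.00140 √h.
∫ h^(−1/2) dh = −(0.00140/A) ∫ dt, giving 2√h = 2√h₀ − (0.00140/A) t.
√h = √2.77 − 0.00140·370/(2·0.689) = 1.6643 − 0.37591 = 1.2884.
h = 1.2884² = 1.6600 m.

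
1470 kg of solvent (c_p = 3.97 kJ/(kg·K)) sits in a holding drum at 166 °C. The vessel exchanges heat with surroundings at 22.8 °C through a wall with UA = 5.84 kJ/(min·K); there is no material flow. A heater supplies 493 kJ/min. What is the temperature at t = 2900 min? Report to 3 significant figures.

110 °C

M c_p dT/dt = −UA(T − T_amb) + Q̇.
dT/dt = (T_ss − T)/τ with T_ss = T_amb + Q̇/UA = 22.8 + 493/5.84 = 107.22 °C, τ = M c_p/UA = 1470·3.97/5.84 = 999.30 min.
Integrating: T(t) = T_ss + (T₀ − T_ss) e^(−t/τ).
T(2900) = 107.22 + (58.782)·0.054911 = 110.45 °C.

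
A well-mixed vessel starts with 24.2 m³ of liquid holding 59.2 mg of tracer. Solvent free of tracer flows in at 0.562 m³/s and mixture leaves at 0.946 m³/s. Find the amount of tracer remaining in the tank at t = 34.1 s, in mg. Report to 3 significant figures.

8.69 mg

Total volume: dV/dt = Q_in − Q_out = -0.38400 m³/s, so V(t) = 24.2 − 0.38400 t and V(34.1) = 11.106 m³.
Solute balance: dm/dt = 0 − Q_out C = −Q_out m/V(t).
dm/m = −Q_out dt/(V₀ − 0.38400 t); integrating gives ln(m/m₀) = −(Q_out/(Q_in−Q_out)) ln(V/V₀).
m = m₀ (V₀/V)^(Q_out/(Q_in−Q_out)) = 59.2 × (24.2/11.106)^(-2.4635) = 8.6890 mg.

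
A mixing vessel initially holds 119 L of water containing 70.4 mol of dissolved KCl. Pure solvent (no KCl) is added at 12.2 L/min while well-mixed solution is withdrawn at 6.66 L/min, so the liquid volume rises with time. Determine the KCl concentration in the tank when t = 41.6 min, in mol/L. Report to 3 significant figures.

Total volume: dV/dt = Q_in − Q_out = 5.5400 L/min, so V(t) = 119 + 5.5400 t and V(41.6) = 349.46 L.
Solute balance: dm/dt = 0 − Q_out C = −Q_out m/V(t).
Separate: dm/m = −Q_out dt/V(t) ⇒ ln(m/m₀) = −(Q_out/(Q_in−Q_out)) ln(V/V₀).
m = m₀ (V₀/V)^(Q_out/(Q_in−Q_out)) = 70.4 × (119/349.46)^(1.2022) = 19.281 mol.
C = m/V = 19.281/349.46 = 0.055173 mol/L.

0.0552 mol/L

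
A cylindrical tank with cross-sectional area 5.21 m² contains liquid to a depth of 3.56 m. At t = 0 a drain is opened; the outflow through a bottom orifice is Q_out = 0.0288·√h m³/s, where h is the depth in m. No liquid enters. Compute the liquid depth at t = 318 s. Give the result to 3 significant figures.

1.02 m

With no inflow, A dh/dt = −0.0288 √h.
This is separable: 2 d(√h)/dt = −0.0288/A, so √h = √h₀ − (0.0288/(2A)) t.
√h = √3.56 − 0.0288·318/(2·5.21) = 1.8868 − 0.87893 = 1.0079.
h = 1.0079² = 1.0158 m.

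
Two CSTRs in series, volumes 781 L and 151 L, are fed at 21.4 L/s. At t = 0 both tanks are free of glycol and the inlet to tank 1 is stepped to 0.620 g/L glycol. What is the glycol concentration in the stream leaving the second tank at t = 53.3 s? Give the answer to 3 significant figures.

Each tank obeys Vᵢ dCᵢ/dt = Q(Cᵢ₋₁ − Cᵢ), so τᵢ = Vᵢ/Q.
τ₁ = 781/21.4 = 36.495 s; τ₂ = 151/21.4 = 7.0561 s.
Solving the cascade with C₁(0)=C₂(0)=0 gives C₂(t) = C_in[1 − (τ₁ e^(−t/τ₁) − τ₂ e^(−t/τ₂))/(τ₁ − τ₂)].
At t = 53.3: e^(−t/τ₁) = 0.23213, e^(−t/τ₂) = 0.00052413.
C₂ = 0.620·[1 − (36.495·0.23213 − 7.0561·0.00052413)/(29.439)] = 0.620·0.71236 = 0.44166 g/L.

0.442 g/L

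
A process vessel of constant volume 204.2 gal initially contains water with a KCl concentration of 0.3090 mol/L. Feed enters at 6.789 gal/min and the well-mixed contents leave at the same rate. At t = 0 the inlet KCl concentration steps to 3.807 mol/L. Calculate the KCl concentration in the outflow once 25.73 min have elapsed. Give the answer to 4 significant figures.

2.320 mol/L

Accumulation = in − out for the solute gives V dC/dt = Q(C_in − C).
Time constant τ = V/Q = 204.2/6.789 = 30.0781 min.
C approaches C_in exponentially: C(t) = C_in + (C₀ − C_in) e^(−t/τ).
C(25.73) = 3.807 + (0.3090 − 3.807)·e^(−25.73/30.0781) = 3.807 + (-3.49800)·0.425096 = 2.32001 mol/L.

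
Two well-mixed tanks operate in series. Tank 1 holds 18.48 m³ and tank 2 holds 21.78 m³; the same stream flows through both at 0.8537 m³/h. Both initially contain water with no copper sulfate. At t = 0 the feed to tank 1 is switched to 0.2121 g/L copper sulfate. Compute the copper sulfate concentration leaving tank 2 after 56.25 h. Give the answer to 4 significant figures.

0.1461 g/L

Each tank obeys Vᵢ dCᵢ/dt = Q(Cᵢ₋₁ − Cᵢ), so τᵢ = Vᵢ/Q.
τ₁ = 18.48/0.8537 = 21.6469 h; τ₂ = 21.78/0.8537 = 25.5125 h.
Tank 1: C₁ = C_in(1 − e^(−t/τ₁)). Tank 2 (τ₁ ≠ τ₂): C₂ = C_in[1 − (τ₁ e^(−t/τ₁) − τ₂ e^(−t/τ₂))/(τ₁ − τ₂)].
At t = 56.25: e^(−t/τ₁) = 0.0743837, e^(−t/τ₂) = 0.110272.
C₂ = 0.2121·[1 − (21.6469·0.0743837 − 25.5125·0.110272)/(-3.86553)] = 0.2121·0.688752 = 0.146084 g/L.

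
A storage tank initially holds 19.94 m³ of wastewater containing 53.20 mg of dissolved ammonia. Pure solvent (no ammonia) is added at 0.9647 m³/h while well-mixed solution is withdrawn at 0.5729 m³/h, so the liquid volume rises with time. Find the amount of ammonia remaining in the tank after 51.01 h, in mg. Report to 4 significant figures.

Let m(t) be the amount of ammonia. Volume: V(t) = V₀ + (Q_in − Q_out) t = 19.94 + 0.391800 t; V(51.01) = 39.9257 m³.
Species balance (pure solvent in): dm/dt = −Q_out · m/V(t).
dm/m = −Q_out dt/(V₀ + 0.391800 t); integrating gives ln(m/m₀) = −(Q_out/(Q_in−Q_out)) ln(V/V₀).
m = m₀ (V₀/V)^(Q_out/(Q_in−Q_out)) = 53.20 × (19.94/39.9257)^(1.46223) = 19.2757 mg.

19.28 mg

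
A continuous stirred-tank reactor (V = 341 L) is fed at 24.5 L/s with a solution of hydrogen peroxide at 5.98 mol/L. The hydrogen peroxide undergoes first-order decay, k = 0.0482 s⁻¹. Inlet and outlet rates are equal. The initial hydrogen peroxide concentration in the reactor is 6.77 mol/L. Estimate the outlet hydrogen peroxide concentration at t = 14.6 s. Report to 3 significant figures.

4.13 mol/L

Species balance: V dC/dt = Q C_in − Q C − k V C.
This is linear with rate a = Q/V + k = 0.12005 s⁻¹.
C_ss = Q C_in/(Q + kV) = 3.5790 mol/L; C(t) = C_ss + (C₀ − C_ss) e^(−a t).
C(14.6) = 3.5790 + (3.1910)·e^(−0.12005·14.6) = 3.5790 + (3.1910)·0.17331 = 4.1320 mol/L.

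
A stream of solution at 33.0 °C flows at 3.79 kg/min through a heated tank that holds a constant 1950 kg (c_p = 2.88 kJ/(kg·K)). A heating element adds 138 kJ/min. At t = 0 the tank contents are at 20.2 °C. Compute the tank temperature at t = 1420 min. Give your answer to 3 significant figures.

44.0 °C

M c_p dT/dt = ṁ c_p (T_in − T) + Q̇.
τ = M/ṁ = 514.51 min; T_ss = T_in + Q̇/(ṁ c_p) = 33.0 + 138/(3.79·2.88) = 45.643 °C.
Integrating: T(t) = T_ss + (T₀ − T_ss) e^(−t/τ).
T(1420) = 45.643 + (-25.443)·e^(−1420/514.51) = 45.643 + (-25.443)·0.063298 = 44.032 °C.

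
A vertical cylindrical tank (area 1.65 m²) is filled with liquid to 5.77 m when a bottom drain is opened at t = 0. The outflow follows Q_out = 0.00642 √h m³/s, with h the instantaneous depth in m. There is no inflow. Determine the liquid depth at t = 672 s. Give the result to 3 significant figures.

1.20 m

A dh/dt = −Q_out = −0.00642 √h.
This is separable: 2 d(√h)/dt = −0.00642/A, so √h = √h₀ − (0.00642/(2A)) t.
√h = √5.77 − 0.00642·672/(2·1.65) = 2.4021 − 1.3073 = 1.0947.
h = 1.0947² = 1.1984 m.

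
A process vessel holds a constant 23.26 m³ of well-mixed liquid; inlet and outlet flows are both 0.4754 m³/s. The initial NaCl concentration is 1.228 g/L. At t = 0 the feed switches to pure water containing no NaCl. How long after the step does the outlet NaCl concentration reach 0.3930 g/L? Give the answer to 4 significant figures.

55.74 s

Species balance on the tank: V dC/dt = Q(C_in − C), so τ = V/Q = 48.9272 s.
C(t) = C_in + (C₀ − C_in) e^(−t/τ). Set C = 0.3930 and solve for t:
e^(−t/τ) = (C − C_in)/(C₀ − C_in) = (0.3930 − 0)/(1.228 − 0) = 0.320033
t = −τ ln(…) = 48.9272 × 1.13933 = 55.7444 s.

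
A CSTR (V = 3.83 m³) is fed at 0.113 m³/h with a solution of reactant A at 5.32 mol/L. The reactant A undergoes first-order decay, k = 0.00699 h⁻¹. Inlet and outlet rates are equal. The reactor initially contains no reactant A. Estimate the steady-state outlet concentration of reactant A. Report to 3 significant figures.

4.30 mol/L

Species balance: V dC/dt = Q C_in − Q C − k V C.
At steady state: 0 = Q C_in − (Q + kV) C_ss, so C_ss = Q C_in/(Q + kV).
C_ss = 0.113·5.32/(0.113 + 0.00699·3.83) = 0.60116/0.13977 = 4.3010 mol/L.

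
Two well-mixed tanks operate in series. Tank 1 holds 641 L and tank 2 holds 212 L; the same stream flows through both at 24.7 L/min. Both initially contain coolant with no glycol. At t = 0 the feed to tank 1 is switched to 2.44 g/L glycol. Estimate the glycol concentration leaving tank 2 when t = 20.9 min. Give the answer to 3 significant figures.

0.916 g/L

Each tank obeys Vᵢ dCᵢ/dt = Q(Cᵢ₋₁ − Cᵢ), so τᵢ = Vᵢ/Q.
τ₁ = 641/24.7 = 25.951 min; τ₂ = 212/24.7 = 8.5830 min.
Solving the cascade with C₁(0)=C₂(0)=0 gives C₂(t) = C_in[1 − (τ₁ e^(−t/τ₁) − τ₂ e^(−t/τ₂))/(τ₁ − τ₂)].
At t = 20.9: e^(−t/τ₁) = 0.44693, e^(−t/τ₂) = 0.087594.
C₂ = 2.44·[1 − (25.951·0.44693 − 8.5830·0.087594)/(17.368)] = 2.44·0.37549 = 0.91621 g/L.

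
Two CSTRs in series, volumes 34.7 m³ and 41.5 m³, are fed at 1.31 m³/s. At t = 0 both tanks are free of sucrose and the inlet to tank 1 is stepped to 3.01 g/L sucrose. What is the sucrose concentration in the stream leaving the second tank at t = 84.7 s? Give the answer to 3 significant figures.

2.37 g/L

Each tank obeys Vᵢ dCᵢ/dt = Q(Cᵢ₋₁ − Cᵢ), so τᵢ = Vᵢ/Q.
τ₁ = 34.7/1.31 = 26.489 s; τ₂ = 41.5/1.31 = 31.679 s.
Tank 1: C₁ = C_in(1 − e^(−t/τ₁)). Tank 2 (τ₁ ≠ τ₂): C₂ = C_in[1 − (τ₁ e^(−t/τ₁) − τ₂ e^(−t/τ₂))/(τ₁ − τ₂)].
At t = 84.7: e^(−t/τ₁) = 0.040860, e^(−t/τ₂) = 0.068999.
C₂ = 3.01·[1 − (26.489·0.040860 − 31.679·0.068999)/(-5.1908)] = 3.01·0.78741 = 2.3701 g/L.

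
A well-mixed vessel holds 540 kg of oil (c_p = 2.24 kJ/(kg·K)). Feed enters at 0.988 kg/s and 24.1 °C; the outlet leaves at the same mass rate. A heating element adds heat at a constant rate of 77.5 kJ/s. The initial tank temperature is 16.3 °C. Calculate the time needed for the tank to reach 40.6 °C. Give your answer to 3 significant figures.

458 s

Heat balance on the well-mixed liquid: M c_p dT/dt = ṁ c_p (T_in − T) + 77.5.
τ = M/ṁ = 546.56 s; T_ss = T_in + Q̇/(ṁ c_p) = 59.118 °C.
T(t) = T_ss + (T₀ − T_ss) e^(−t/τ). Set T = 40.6:
e^(−t/τ) = (40.6 − 59.118)/(16.3 − 59.118) = 0.43249
t = −546.56 · ln(0.43249) = 458.13 s.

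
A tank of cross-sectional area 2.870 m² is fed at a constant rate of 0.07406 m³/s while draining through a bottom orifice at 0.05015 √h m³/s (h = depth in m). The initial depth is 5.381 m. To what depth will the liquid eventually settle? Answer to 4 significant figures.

2.181 m

Volume balance on the tank: A dh/dt = Q_in − 0.05015 √h. At steady state dh/dt = 0:
Q_in = 0.05015 √h_ss ⇒ √h_ss = 0.07406/0.05015 = 1.47677.
h_ss = 1.47677² = 2.18085 m. (Since h₀ = 5.381 m > h_ss, the level will fall toward this value.)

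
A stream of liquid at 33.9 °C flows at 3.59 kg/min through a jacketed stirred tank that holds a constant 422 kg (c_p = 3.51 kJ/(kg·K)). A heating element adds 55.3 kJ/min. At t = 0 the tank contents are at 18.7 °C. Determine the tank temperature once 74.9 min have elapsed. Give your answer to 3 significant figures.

27.9 °C

M c_p dT/dt = ṁ c_p (T_in − T) + Q̇.
τ = M/ṁ = 117.55 min; T_ss = T_in + Q̇/(ṁ c_p) = 33.9 + 55.3/(3.59·3.51) = 38.289 °C.
T approaches T_ss exponentially: T(t) = T_ss + (T₀ − T_ss) e^(−t/τ).
T(74.9) = 38.289 + (-19.589)·e^(−74.9/117.55) = 38.289 + (-19.589)·0.52878 = 27.931 °C.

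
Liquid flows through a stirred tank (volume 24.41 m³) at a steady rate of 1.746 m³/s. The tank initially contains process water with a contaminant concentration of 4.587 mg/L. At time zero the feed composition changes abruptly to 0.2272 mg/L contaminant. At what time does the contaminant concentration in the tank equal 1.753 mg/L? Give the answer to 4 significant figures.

14.68 s

Species balance: V dC/dt = Q(C_in − C) ⇒ τ = V/Q = 13.9805 s.
C(t) = C_in + (C₀ − C_in) e^(−t/τ). Set C = 1.753 and solve for t:
e^(−t/τ) = (C − C_in)/(C₀ − C_in) = (1.753 − 0.2272)/(4.587 − 0.2272) = 0.349970
t = −τ ln(…) = 13.9805 × 1.04991 = 14.6783 s.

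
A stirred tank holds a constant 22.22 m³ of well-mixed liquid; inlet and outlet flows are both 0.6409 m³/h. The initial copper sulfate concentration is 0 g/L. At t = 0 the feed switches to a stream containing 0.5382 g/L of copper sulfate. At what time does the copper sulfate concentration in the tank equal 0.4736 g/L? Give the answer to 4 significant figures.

Species balance: V dC/dt = Q(C_in − C) ⇒ τ = V/Q = 34.6700 h.
C(t) = C_in + (C₀ − C_in) e^(−t/τ). Set C = 0.4736 and solve for t:
e^(−t/τ) = (C − C_in)/(C₀ − C_in) = (0.4736 − 0.5382)/(0 − 0.5382) = 0.120030
t = −τ ln(…) = 34.6700 × 2.12002 = 73.5009 h.

73.50 h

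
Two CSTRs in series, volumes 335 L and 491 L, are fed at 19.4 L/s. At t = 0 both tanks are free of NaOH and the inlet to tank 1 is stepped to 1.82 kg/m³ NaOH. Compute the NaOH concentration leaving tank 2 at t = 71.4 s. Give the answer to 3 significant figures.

Each tank obeys Vᵢ dCᵢ/dt = Q(Cᵢ₋₁ − Cᵢ), so τᵢ = Vᵢ/Q.
τ₁ = 335/19.4 = 17.268 s; τ₂ = 491/19.4 = 25.309 s.
Tank 1: C₁ = C_in(1 − e^(−t/τ₁)). Tank 2 (τ₁ ≠ τ₂): C₂ = C_in[1 − (τ₁ e^(−t/τ₁) − τ₂ e^(−t/τ₂))/(τ₁ − τ₂)].
At t = 71.4: e^(−t/τ₁) = 0.016006, e^(−t/τ₂) = 0.059540.
C₂ = 1.82·[1 − (17.268·0.016006 − 25.309·0.059540)/(-8.0412)] = 1.82·0.84697 = 1.5415 kg/m³.

1.54 kg/m³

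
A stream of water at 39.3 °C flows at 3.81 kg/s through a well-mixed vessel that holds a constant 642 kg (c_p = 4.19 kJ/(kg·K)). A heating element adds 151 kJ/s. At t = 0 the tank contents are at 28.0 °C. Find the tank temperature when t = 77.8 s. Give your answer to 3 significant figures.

M c_p dT/dt = ṁ c_p (T_in − T) + Q̇.
Rearrange: dT/dt = (T_ss − T)/τ with τ = M/ṁ = 168.50 s and T_ss = T_in + Q̇/(ṁ c_p) = 48.759 °C.
This is linear first-order; T(t) = T_ss + (T₀ − T_ss) e^(−t/τ).
T(77.8) = 48.759 + (-20.759)·e^(−77.8/168.50) = 48.759 + (-20.759)·0.63020 = 35.677 °C.

35.7 °C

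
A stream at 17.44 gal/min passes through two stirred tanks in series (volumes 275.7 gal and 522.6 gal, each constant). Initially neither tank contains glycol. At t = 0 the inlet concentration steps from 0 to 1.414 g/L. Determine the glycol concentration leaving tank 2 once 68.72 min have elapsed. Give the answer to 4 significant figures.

Each tank obeys Vᵢ dCᵢ/dt = Q(Cᵢ₋₁ − Cᵢ), so τᵢ = Vᵢ/Q.
τ₁ = 275.7/17.44 = 15.8085 min; τ₂ = 522.6/17.44 = 29.9656 min.
Solving the cascade with C₁(0)=C₂(0)=0 gives C₂(t) = C_in[1 − (τ₁ e^(−t/τ₁) − τ₂ e^(−t/τ₂))/(τ₁ − τ₂)].
At t = 68.72: e^(−t/τ₁) = 0.0129452, e^(−t/τ₂) = 0.100933.
C₂ = 1.414·[1 − (15.8085·0.0129452 − 29.9656·0.100933)/(-14.1571)] = 1.414·0.800815 = 1.13235 g/L.

1.132 g/L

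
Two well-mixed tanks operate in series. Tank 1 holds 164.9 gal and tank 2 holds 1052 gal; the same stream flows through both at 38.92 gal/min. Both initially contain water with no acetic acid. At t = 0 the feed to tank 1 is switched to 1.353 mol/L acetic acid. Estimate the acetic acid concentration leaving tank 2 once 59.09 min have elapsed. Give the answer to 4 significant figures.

1.173 mol/L

Time constants: τᵢ = Vᵢ/Q for each well-mixed tank.
τ₁ = 164.9/38.92 = 4.23690 min; τ₂ = 1052/38.92 = 27.0298 min.
Solving the cascade with C₁(0)=C₂(0)=0 gives C₂(t) = C_in[1 − (τ₁ e^(−t/τ₁) − τ₂ e^(−t/τ₂))/(τ₁ − τ₂)].
At t = 59.09: e^(−t/τ₁) = 8.77201e-07, e^(−t/τ₂) = 0.112353.
C₂ = 1.353·[1 − (4.23690·8.77201e-07 − 27.0298·0.112353)/(-22.7929)] = 1.353·0.866762 = 1.17273 mol/L.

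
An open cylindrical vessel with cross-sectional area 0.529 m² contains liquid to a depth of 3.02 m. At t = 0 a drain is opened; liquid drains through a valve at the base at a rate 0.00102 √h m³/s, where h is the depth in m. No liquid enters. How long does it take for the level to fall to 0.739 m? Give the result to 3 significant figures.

911 s

Mass balance (ρ constant): A dh/dt = −0.00102 √h.
∫ h^(−1/2) dh = −(0.00102/A) ∫ dt, giving 2√h = 2√h₀ − (0.00102/A) t.
t = 2A(√h₀ − √h)/0.00102 = 2·0.529·(√3.02 − √0.739)/0.00102
  = 1.0580 × (1.7378 − 0.85965) / 0.00102 = 910.88 s.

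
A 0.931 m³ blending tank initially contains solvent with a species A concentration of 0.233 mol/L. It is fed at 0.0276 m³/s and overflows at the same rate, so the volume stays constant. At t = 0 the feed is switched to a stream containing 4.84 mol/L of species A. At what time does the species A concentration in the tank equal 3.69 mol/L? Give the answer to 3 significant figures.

Mass balance on the solute (V constant): V dC/dt = Q(C_in − C), so τ = V/Q = 33.732 s.
C(t) = C_in + (C₀ − C_in) e^(−t/τ). Set C = 3.69 and solve for t:
e^(−t/τ) = (C − C_in)/(C₀ − C_in) = (3.69 − 4.84)/(0.233 − 4.84) = 0.24962
t = −τ ln(…) = 33.732 × 1.3878 = 46.814 s.

46.8 s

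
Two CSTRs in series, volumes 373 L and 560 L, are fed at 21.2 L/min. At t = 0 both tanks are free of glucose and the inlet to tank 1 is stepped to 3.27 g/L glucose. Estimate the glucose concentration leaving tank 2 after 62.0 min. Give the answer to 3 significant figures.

2.53 g/L

Species balance on tank i: dCᵢ/dt = (Cᵢ₋₁ − Cᵢ)/τᵢ with τᵢ = Vᵢ/Q.
τ₁ = 373/21.2 = 17.594 min; τ₂ = 560/21.2 = 26.415 min.
Solving the cascade with C₁(0)=C₂(0)=0 gives C₂(t) = C_in[1 − (τ₁ e^(−t/τ₁) − τ₂ e^(−t/τ₂))/(τ₁ − τ₂)].
At t = 62.0: e^(−t/τ₁) = 0.029485, e^(−t/τ₂) = 0.095642.
C₂ = 3.27·[1 − (17.594·0.029485 − 26.415·0.095642)/(-8.8208)] = 3.27·0.77240 = 2.5257 g/L.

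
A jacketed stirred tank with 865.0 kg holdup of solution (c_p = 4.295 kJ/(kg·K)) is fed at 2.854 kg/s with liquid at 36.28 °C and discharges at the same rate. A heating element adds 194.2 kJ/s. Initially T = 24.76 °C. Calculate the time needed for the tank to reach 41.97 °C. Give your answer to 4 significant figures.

M c_p dT/dt = ṁ c_p (T_in − T) + Q̇.
τ = M/ṁ = 303.083 s; T_ss = T_in + Q̇/(ṁ c_p) = 52.1228 °C.
T(t) = T_ss + (T₀ − T_ss) e^(−t/τ). Set T = 41.97:
e^(−t/τ) = (41.97 − 52.1228)/(24.76 − 52.1228) = 0.371044
t = −303.083 · ln(0.371044) = 300.487 s.

300.5 s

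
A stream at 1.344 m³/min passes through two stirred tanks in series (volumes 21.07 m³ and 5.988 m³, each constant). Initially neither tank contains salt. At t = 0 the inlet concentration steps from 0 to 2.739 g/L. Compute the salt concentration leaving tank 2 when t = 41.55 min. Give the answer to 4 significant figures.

2.469 g/L

Time constants: τᵢ = Vᵢ/Q for each well-mixed tank.
τ₁ = 21.07/1.344 = 15.6771 min; τ₂ = 5.988/1.344 = 4.45536 min.
Tank 1: C₁ = C_in(1 − e^(−t/τ₁)). Tank 2 (τ₁ ≠ τ₂): C₂ = C_in[1 − (τ₁ e^(−t/τ₁) − τ₂ e^(−t/τ₂))/(τ₁ − τ₂)].
At t = 41.55: e^(−t/τ₁) = 0.0706254, e^(−t/τ₂) = 8.90910e-05.
C₂ = 2.739·[1 − (15.6771·0.0706254 − 4.45536·8.90910e-05)/(11.2217)] = 2.739·0.901370 = 2.46885 g/L.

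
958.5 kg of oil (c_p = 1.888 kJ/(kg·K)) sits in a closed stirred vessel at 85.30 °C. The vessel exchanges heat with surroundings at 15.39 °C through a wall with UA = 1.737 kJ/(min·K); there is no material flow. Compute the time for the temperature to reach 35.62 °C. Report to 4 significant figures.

1292 min

Unsteady energy balance on the tank contents: M c_p dT/dt = −UA(T − T_amb).
τ = M c_p/UA = 1041.82 min; T_ss = T_amb = 15.3900 °C.
T(t) = T_ss + (T₀ − T_ss)e^(−t/τ); set T = 35.62:
t = −τ ln[(T − T_ss)/(T₀ − T_ss)] = −1041.82 · ln(0.289372) = 1291.91 min.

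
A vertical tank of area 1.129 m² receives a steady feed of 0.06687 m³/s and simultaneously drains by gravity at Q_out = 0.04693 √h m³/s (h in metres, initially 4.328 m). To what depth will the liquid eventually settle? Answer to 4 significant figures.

2.030 m

A dh/dt = Q_in − 0.04693 √h. Steady state requires inflow = outflow:
Q_in = 0.04693 √h_ss ⇒ √h_ss = 0.06687/0.04693 = 1.42489.
h_ss = 1.42489² = 2.03031 m. (Since h₀ = 4.328 m > h_ss, the level will fall toward this value.)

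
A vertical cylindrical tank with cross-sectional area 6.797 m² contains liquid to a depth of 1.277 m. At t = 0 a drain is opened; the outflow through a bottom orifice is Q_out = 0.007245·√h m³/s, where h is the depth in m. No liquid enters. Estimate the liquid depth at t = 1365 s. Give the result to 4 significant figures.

0.1621 m

Mass balance (ρ constant): A dh/dt = −0.007245 √h.
∫ h^(−1/2) dh = −(0.007245/A) ∫ dt, giving 2√h = 2√h₀ − (0.007245/A) t.
√h = √1.277 − 0.007245·1365/(2·6.797) = 1.13004 − 0.727485 = 0.402560.
h = 0.402560² = 0.162054 m.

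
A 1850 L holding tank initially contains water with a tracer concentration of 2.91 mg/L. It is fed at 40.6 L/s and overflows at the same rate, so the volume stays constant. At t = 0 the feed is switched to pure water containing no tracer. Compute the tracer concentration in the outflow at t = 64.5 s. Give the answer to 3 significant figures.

Transient balance on the dissolved component: V dC/dt = Q(C_in − C).
So dC/dt = (C_in − C)/τ with τ = V/Q = 1850/40.6 = 45.567 s.
C approaches C_in exponentially: C(t) = C_in + (C₀ − C_in) e^(−t/τ).
C(64.5) = 0 + (2.91 − 0)·e^(−64.5/45.567) = 0 + (2.9100)·0.24280 = 0.70655 mg/L.

0.707 mg/L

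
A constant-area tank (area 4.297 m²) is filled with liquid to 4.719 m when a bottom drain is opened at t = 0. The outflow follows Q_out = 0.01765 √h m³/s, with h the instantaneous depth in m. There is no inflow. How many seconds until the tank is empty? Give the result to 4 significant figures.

Accumulation of liquid (constant cross-section A): A dh/dt = −0.01765 √h.
Separate and integrate: 2(√h − √h₀) = −(0.01765/A) t.
Tank is empty when √h = 0: t_empty = 2A√h₀/0.01765.
t_empty = 2·4.297·√4.719/0.01765 = 8.59400·2.17233/0.01765 = 1057.73 s.

1058 s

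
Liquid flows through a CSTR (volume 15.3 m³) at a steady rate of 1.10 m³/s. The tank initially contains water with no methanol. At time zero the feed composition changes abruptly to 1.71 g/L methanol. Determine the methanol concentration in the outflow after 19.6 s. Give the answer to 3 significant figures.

1.29 g/L

Unsteady species balance (constant V, well mixed): V dC/dt = Q(C_in − C).
So dC/dt = (C_in − C)/τ with τ = V/Q = 15.3/1.10 = 13.909 s.
C approaches C_in exponentially: C(t) = C_in + (C₀ − C_in) e^(−t/τ).
C(19.6) = 1.71 + (0 − 1.71)·e^(−19.6/13.909) = 1.71 + (-1.7100)·0.24435 = 1.2922 g/L.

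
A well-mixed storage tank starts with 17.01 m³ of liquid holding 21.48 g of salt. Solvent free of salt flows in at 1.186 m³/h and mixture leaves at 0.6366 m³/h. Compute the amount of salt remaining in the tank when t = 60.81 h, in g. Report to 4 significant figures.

6.099 g

Let m(t) be the amount of salt. Volume: V(t) = V₀ + (Q_in − Q_out) t = 17.01 + 0.549400 t; V(60.81) = 50.4190 m³.
Species balance (pure solvent in): dm/dt = −Q_out · m/V(t).
dm/m = −Q_out dt/(V₀ + 0.549400 t); integrating gives ln(m/m₀) = −(Q_out/(Q_in−Q_out)) ln(V/V₀).
m = m₀ (V₀/V)^(Q_out/(Q_in−Q_out)) = 21.48 × (17.01/50.4190)^(1.15872) = 6.09883 g.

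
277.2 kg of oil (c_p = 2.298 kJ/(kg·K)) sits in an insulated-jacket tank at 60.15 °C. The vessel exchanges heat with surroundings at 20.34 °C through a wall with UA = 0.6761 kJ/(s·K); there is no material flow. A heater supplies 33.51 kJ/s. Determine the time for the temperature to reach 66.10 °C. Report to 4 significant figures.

887.2 s

Energy balance: M c_p dT/dt = −UA(T − T_amb) + Q̇.
τ = M c_p/UA = 942.177 s; T_ss = T_amb + Q̇/UA = 20.34 + 33.51/0.6761 = 69.9037 °C.
T(t) = T_ss + (T₀ − T_ss)e^(−t/τ); set T = 66.10:
t = −τ ln[(T − T_ss)/(T₀ − T_ss)] = −942.177 · ln(0.389973) = 887.226 s.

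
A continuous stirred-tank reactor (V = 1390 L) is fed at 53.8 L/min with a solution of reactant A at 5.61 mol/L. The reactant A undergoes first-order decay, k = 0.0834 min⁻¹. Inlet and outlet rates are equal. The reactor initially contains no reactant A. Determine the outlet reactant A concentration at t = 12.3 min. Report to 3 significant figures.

1.38 mol/L

Accumulation = in − out − consumed: V dC/dt = Q C_in − Q C − k V C.
This is linear with rate a = Q/V + k = 0.12211 min⁻¹.
C_ss = Q C_in/(Q + kV) = 1.7783 mol/L; C(t) = C_ss + (C₀ − C_ss) e^(−a t).
C(12.3) = 1.7783 + (-1.7783)·e^(−0.12211·12.3) = 1.7783 + (-1.7783)·0.22271 = 1.3822 mol/L.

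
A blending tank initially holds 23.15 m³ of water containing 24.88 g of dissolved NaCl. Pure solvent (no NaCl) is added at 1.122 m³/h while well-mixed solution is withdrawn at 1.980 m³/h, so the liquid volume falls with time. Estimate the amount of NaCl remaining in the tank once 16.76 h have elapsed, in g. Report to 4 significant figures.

2.649 g

Total volume: dV/dt = Q_in − Q_out = -0.858000 m³/h, so V(t) = 23.15 − 0.858000 t and V(16.76) = 8.76992 m³.
Solute balance: dm/dt = 0 − Q_out C = −Q_out m/V(t).
Separate: dm/m = −Q_out dt/V(t) ⇒ ln(m/m₀) = −(Q_out/(Q_in−Q_out)) ln(V/V₀).
m = m₀ (V₀/V)^(Q_out/(Q_in−Q_out)) = 24.88 × (23.15/8.76992)^(-2.30769) = 2.64868 g.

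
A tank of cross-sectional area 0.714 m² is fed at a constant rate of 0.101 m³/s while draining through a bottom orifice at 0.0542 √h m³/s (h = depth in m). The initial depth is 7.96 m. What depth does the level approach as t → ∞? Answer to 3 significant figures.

Level balance: A dh/dt = 0.101 − 0.0542 √h. Setting dh/dt = 0:
Q_in = 0.0542 √h_ss ⇒ √h_ss = 0.101/0.0542 = 1.8635.
h_ss = 1.8635² = 3.4725 m. (Since h₀ = 7.96 m > h_ss, the level will fall toward this value.)

3.47 m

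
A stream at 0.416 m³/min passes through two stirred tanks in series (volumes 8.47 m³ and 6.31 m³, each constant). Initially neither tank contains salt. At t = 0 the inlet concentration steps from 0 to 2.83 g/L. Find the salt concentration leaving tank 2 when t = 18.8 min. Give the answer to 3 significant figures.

0.816 g/L

Time constants: τᵢ = Vᵢ/Q for each well-mixed tank.
τ₁ = 8.47/0.416 = 20.361 min; τ₂ = 6.31/0.416 = 15.168 min.
Tank 1: C₁ = C_in(1 − e^(−t/τ₁)). Tank 2 (τ₁ ≠ τ₂): C₂ = C_in[1 − (τ₁ e^(−t/τ₁) − τ₂ e^(−t/τ₂))/(τ₁ − τ₂)].
At t = 18.8: e^(−t/τ₁) = 0.39719, e^(−t/τ₂) = 0.28955.
C₂ = 2.83·[1 − (20.361·0.39719 − 15.168·0.28955)/(5.1923)] = 2.83·0.28838 = 0.81611 g/L.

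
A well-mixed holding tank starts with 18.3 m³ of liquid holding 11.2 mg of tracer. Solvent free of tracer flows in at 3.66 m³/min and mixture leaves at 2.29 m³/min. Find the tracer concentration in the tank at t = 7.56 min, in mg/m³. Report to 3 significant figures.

0.185 mg/m³

Total volume: dV/dt = Q_in − Q_out = 1.3700 m³/min, so V(t) = 18.3 + 1.3700 t and V(7.56) = 28.657 m³.
Solute balance: dm/dt = 0 − Q_out C = −Q_out m/V(t).
Separate: dm/m = −Q_out dt/V(t) ⇒ ln(m/m₀) = −(Q_out/(Q_in−Q_out)) ln(V/V₀).
m = m₀ (V₀/V)^(Q_out/(Q_in−Q_out)) = 11.2 × (18.3/28.657)^(1.6715) = 5.2922 mg.
C = m/V = 5.2922/28.657 = 0.18467 mg/m³.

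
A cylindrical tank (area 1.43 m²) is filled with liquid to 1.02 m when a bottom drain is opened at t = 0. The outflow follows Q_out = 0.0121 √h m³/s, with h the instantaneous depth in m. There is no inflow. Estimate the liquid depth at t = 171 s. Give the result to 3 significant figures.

With no inflow, A dh/dt = −0.0121 √h.
This is separable: 2 d(√h)/dt = −0.0121/A, so √h = √h₀ − (0.0121/(2A)) t.
√h = √1.02 − 0.0121·171/(2·1.43) = 1.0100 − 0.72346 = 0.28649.
h = 0.28649² = 0.082076 m.

0.0821 m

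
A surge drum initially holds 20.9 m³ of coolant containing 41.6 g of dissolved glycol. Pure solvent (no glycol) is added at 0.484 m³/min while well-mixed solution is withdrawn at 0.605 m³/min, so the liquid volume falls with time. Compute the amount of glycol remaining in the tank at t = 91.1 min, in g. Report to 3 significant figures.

Total volume: dV/dt = Q_in − Q_out = -0.12100 m³/min, so V(t) = 20.9 − 0.12100 t and V(91.1) = 9.8769 m³.
Species balance (pure solvent in): dm/dt = −Q_out · m/V(t).
Separate: dm/m = −Q_out dt/V(t) ⇒ ln(m/m₀) = −(Q_out/(Q_in−Q_out)) ln(V/V₀).
m = m₀ (V₀/V)^(Q_out/(Q_in−Q_out)) = 41.6 × (20.9/9.8769)^(-5.0000) = 0.98054 g.

0.981 g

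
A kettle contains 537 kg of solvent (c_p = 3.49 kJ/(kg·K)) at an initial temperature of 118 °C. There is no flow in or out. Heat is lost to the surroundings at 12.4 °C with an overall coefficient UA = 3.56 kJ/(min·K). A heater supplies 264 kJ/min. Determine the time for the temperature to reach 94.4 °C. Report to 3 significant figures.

731 min

Energy balance: M c_p dT/dt = −UA(T − T_amb) + Q̇.
τ = M c_p/UA = 526.44 min; T_ss = T_amb + Q̇/UA = 12.4 + 264/3.56 = 86.557 °C.
T(t) = T_ss + (T₀ − T_ss)e^(−t/τ); set T = 94.4:
t = −τ ln[(T − T_ss)/(T₀ − T_ss)] = −526.44 · ln(0.24943) = 731.01 min.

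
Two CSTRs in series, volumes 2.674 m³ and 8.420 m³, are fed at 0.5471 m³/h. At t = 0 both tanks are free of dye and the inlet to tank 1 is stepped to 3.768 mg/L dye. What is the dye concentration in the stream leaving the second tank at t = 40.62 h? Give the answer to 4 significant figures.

3.374 mg/L

Each tank obeys Vᵢ dCᵢ/dt = Q(Cᵢ₋₁ − Cᵢ), so τᵢ = Vᵢ/Q.
τ₁ = 2.674/0.5471 = 4.88759 h; τ₂ = 8.420/0.5471 = 15.3902 h.
Solving the cascade with C₁(0)=C₂(0)=0 gives C₂(t) = C_in[1 − (τ₁ e^(−t/τ₁) − τ₂ e^(−t/τ₂))/(τ₁ − τ₂)].
At t = 40.62: e^(−t/τ₁) = 0.000245836, e^(−t/τ₂) = 0.0714087.
C₂ = 3.768·[1 − (4.88759·0.000245836 − 15.3902·0.0714087)/(-10.5027)] = 3.768·0.895474 = 3.37415 mg/L.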